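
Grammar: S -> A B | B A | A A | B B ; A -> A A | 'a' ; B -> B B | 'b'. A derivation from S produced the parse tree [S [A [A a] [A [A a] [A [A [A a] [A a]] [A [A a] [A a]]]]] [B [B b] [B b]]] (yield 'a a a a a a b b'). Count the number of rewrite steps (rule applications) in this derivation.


Every bracketed nonterminal node [X ...] in the tree is produced by exactly one rule application.
Reading the tree off as a leftmost derivation:
  Step 1: S  =>  A B   (applied S -> A B)
  Step 2: A B  =>  A A B   (applied A -> A A)
  Step 3: A A B  =>  a A B   (applied A -> a)
  Step 4: a A B  =>  a A A B   (applied A -> A A)
  Step 5: a A A B  =>  a a A B   (applied A -> a)
  Step 6: a a A B  =>  a a A A B   (applied A -> A A)
  Step 7: a a A A B  =>  a a A A A B   (applied A -> A A)
  Step 8: a a A A A B  =>  a a a A A B   (applied A -> a)
  Step 9: a a a A A B  =>  a a a a A B   (applied A -> a)
  Step 10: a a a a A B  =>  a a a a A A B   (applied A -> A A)
  Step 11: a a a a A A B  =>  a a a a a A B   (applied A -> a)
  Step 12: a a a a a A B  =>  a a a a a a B   (applied A -> a)
  Step 13: a a a a a a B  =>  a a a a a a B B   (applied B -> B B)
  Step 14: a a a a a a B B  =>  a a a a a a b B   (applied B -> b)
  Step 15: a a a a a a b B  =>  a a a a a a b b   (applied B -> b)
Final yield: a a a a a a b b
Total rewrite steps: 15

15


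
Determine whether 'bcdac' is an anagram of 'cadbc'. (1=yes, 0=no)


Sort characters of 'bcdac': 'abccd'
Sort characters of 'cadbc': 'abccd'
Sorted forms match -> they ARE anagrams
Result: 1

1


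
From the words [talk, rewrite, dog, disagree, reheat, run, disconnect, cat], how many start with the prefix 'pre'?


Checking each word for prefix 'pre':
  'talk' -> no (count: 0)
  'rewrite' -> no (count: 0)
  'dog' -> no (count: 0)
  'disagree' -> no (count: 0)
  'reheat' -> no (count: 0)
  'run' -> no (count: 0)
  'disconnect' -> no (count: 0)
  'cat' -> no (count: 0)
Total with prefix 'pre': 0

0


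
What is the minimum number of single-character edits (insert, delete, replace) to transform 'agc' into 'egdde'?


Building DP table for s1='agc' (len 3) and s2='egdde' (len 5):
       e  g  d  d  e
    0  1  2  3  4  5
  a 1  1  2  3  4  5
  g 2  2  1  2  3  4
  c 3  3  2  2  3  4
Edit distance = dp[3][5] = 4

4


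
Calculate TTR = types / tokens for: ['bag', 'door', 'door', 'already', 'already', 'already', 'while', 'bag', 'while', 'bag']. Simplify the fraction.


Tokens: 10
Unique types: ('already', 'bag', 'door', 'while') = 4
TTR = 4/10
Simplify: divide both by 2 -> 2/5
TTR = 2/5

2/5


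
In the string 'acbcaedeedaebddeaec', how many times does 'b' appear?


Scanning 'acbcaedeedaebddeaec' for 'b':
  Position 2: 'b' -> MATCH (count: 1)
  Position 12: 'b' -> MATCH (count: 2)
Total occurrences of 'b': 2

2


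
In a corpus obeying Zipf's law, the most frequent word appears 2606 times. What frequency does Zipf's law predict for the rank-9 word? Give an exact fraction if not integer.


Zipf's law: freq(rank) = f1 / rank
f1 = 2606, rank = 9
freq = 2606 / 9
GCD(2606, 9) = 1
Simplified: 2606/9

2606/9


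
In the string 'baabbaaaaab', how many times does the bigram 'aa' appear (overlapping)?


Scanning 'baabbaaaaab' for bigram 'aa':
  Position 0: 'ba' -> no
  Position 1: 'aa' -> MATCH
  Position 2: 'ab' -> no
  Position 3: 'bb' -> no
  Position 4: 'ba' -> no
  Position 5: 'aa' -> MATCH
  Position 6: 'aa' -> MATCH
  Position 7: 'aa' -> MATCH
  Position 8: 'aa' -> MATCH
  Position 9: 'ab' -> no
Total matches: 5

5


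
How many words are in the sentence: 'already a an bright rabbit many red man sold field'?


Counting words by splitting on spaces:
  Word 1: 'already'
  Word 2: 'a'
  Word 3: 'an'
  Word 4: 'bright'
  Word 5: 'rabbit'
  Word 6: 'many'
  Word 7: 'red'
  Word 8: 'man'
  Word 9: 'sold'
  Word 10: 'field'
Total words: 10

10


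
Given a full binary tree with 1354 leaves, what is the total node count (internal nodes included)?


Leaf nodes (terminals): 1354
Internal nodes = n - 1 = 1354 - 1 = 1353
Total = leaves + internal = 1354 + 1353 = 2707

2707


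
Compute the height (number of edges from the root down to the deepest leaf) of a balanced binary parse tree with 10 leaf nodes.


In a balanced binary tree with n leaves the deepest leaf is ceil(log2(n)) edges below the root.
log2(10) = 3.3219
ceil(3.3219) = 4
height (edges) = 4

4


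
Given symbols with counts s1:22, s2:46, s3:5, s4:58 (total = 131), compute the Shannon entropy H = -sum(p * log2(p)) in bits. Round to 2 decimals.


Computing entropy H = -sum(p_i * log2(p_i)):
  s1: p = 22/131 = 0.1679, -p*log2(p) = 0.4323
  s2: p = 46/131 = 0.3511, -p*log2(p) = 0.5302
  s3: p = 5/131 = 0.0382, -p*log2(p) = 0.1798
  s4: p = 58/131 = 0.4427, -p*log2(p) = 0.5204
H = sum of terms = 1.6627
Rounded to 2 decimals: 1.66

1.66


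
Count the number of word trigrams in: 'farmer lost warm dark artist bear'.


Word trigrams from [6] words:
  Trigram 1: (farmer lost warm)
  Trigram 2: (lost warm dark)
  Trigram 3: (warm dark artist)
  Trigram 4: (dark artist bear)
Total word trigrams: 6 - 2 = 4

4


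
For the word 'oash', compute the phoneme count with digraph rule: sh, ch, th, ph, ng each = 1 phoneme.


Parsing 'oash' greedily, digraphs first:
  'o' -> vowel phoneme (phonemes so far: 1)
  'a' -> vowel phoneme (phonemes so far: 2)
  'sh' -> digraph (1 consonant phoneme) (phonemes so far: 3)
Total phonemes: 3

3


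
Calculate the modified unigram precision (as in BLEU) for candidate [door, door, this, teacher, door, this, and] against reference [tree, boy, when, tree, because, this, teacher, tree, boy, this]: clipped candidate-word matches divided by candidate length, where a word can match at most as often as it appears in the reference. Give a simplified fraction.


Reference word counts: {'because': 1, 'boy': 2, 'teacher': 1, 'this': 2, 'tree': 3, 'when': 1}
Checking each candidate word (with clipping):
  'door' -> not in reference -> no match (matches: 0)
  'door' -> not in reference -> no match (matches: 0)
  'this' -> in reference (ref count 2, used 1/2) -> match (matches: 1)
  'teacher' -> in reference (ref count 1, used 1/1) -> match (matches: 2)
  'door' -> not in reference -> no match (matches: 2)
  'this' -> in reference (ref count 2, used 2/2) -> match (matches: 3)
  'and' -> not in reference -> no match (matches: 3)
Clipped matches: 3, Candidate length: 7
Precision = 3/7

3/7


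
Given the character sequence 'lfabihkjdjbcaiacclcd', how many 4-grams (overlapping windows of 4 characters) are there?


String 'lfabihkjdjbcaiacclcd' has length L = 20.
Number of overlapping n-grams = L - n + 1
Substituting: 20 - 4 + 1 = 17

17


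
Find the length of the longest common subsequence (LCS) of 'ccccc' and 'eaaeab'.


DP table for LCS of 'ccccc' and 'eaaeab':
       e  a  a  e  a  b
    0  0  0  0  0  0  0
  c 0  0  0  0  0  0  0
  c 0  0  0  0  0  0  0
  c 0  0  0  0  0  0  0
  c 0  0  0  0  0  0  0
  c 0  0  0  0  0  0  0
LCS length = 0

0


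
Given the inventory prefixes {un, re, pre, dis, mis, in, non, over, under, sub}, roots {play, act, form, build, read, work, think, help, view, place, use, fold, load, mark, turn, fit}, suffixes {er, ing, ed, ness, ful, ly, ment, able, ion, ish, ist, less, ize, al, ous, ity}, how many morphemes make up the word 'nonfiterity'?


Segmenting 'nonfiterity' against the inventory:
  'non' -> prefix (morpheme 1)
  'fit' -> root (morpheme 2)
  'er' -> suffix (morpheme 3)
  'ity' -> suffix (morpheme 4)
Total morphemes: 4

4


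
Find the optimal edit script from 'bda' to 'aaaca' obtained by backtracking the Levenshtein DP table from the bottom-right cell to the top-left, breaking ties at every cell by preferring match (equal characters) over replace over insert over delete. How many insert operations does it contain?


Edit distance = 4. Backtracking from cell (3, 5) with preference match > replace > insert > delete,
then listing the resulting alignment 'bda' -> 'aaaca' left to right:
  Step 1: insert 'a' [insertion #1]
  Step 2: insert 'a' [insertion #2]
  Step 3: replace b->a
  Step 4: replace d->c
  Step 5: keep 'a'
Total insertions: 2

2


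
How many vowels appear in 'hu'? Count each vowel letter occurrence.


Scanning each character of 'hu':
  Position 1: 'h' -> consonant (running count: 0)
  Position 2: 'u' -> vowel (running count: 1)
Total vowels: 1

1


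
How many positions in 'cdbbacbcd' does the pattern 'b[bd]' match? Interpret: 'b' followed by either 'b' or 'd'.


Pattern: b[bd] means 'b' followed by either 'b' or 'd'.
Scanning 'cdbbacbcd' position-by-position:
  Pos 0: window 'cd' -> no
  Pos 1: window 'db' -> no
  Pos 2: window 'bb' -> MATCH
  Pos 3: window 'ba' -> no
  Pos 4: window 'ac' -> no
  Pos 5: window 'cb' -> no
  Pos 6: window 'bc' -> no
  Pos 7: window 'cd' -> no
  Pos 8: window 'd' -> no
Total matches: 1

1


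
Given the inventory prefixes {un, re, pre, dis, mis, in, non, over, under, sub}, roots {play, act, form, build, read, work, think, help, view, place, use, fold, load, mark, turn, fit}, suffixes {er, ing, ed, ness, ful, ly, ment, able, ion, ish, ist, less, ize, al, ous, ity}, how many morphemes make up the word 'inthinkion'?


Segmenting 'inthinkion' against the inventory:
  'in' -> prefix (morpheme 1)
  'think' -> root (morpheme 2)
  'ion' -> suffix (morpheme 3)
Total morphemes: 3

3


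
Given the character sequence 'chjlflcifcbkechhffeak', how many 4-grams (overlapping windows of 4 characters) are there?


String 'chjlflcifcbkechhffeak' has length L = 21.
Number of overlapping n-grams = L - n + 1
Substituting: 21 - 4 + 1 = 18

18


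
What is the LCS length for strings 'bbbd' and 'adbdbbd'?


DP table for LCS of 'bbbd' and 'adbdbbd':
       a  d  b  d  b  b  d
    0  0  0  0  0  0  0  0
  b 0  0  0  1  1  1  1  1
  b 0  0  0  1  1  2  2  2
  b 0  0  0  1  1  2  3  3
  d 0  0  1  1  2  2  3  4
LCS: 'bbbd'
LCS length = 4

4


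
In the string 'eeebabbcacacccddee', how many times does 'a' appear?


Scanning 'eeebabbcacacccddee' for 'a':
  Position 4: 'a' -> MATCH (count: 1)
  Position 8: 'a' -> MATCH (count: 2)
  Position 10: 'a' -> MATCH (count: 3)
Total occurrences of 'a': 3

3


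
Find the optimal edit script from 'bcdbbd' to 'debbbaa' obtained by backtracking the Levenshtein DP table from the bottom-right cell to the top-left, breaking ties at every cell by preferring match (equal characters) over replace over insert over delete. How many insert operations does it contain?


Edit distance = 5. Backtracking from cell (6, 7) with preference match > replace > insert > delete,
then listing the resulting alignment 'bcdbbd' -> 'debbbaa' left to right:
  Step 1: replace b->d
  Step 2: replace c->e
  Step 3: replace d->b
  Step 4: keep 'b'
  Step 5: keep 'b'
  Step 6: insert 'a' [insertion #1]
  Step 7: replace d->a
Total insertions: 1

1


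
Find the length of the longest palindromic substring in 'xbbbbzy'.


Scanning 'xbbbbzy' for palindromic substrings.
Substring at positions 1-4: 'bbbb'.
Check: reverse('bbbb') = 'bbbb' -> palindrome confirmed.
Neighbouring characters ('x' / 'z') break symmetry, so it cannot extend further.
No longer palindromic substring exists; longest length = 4

4


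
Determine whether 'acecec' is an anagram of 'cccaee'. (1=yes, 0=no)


Sort characters of 'acecec': 'acccee'
Sort characters of 'cccaee': 'acccee'
Sorted forms match -> they ARE anagrams
Result: 1

1


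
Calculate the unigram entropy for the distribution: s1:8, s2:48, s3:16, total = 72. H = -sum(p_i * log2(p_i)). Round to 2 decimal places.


Computing entropy H = -sum(p_i * log2(p_i)):
  s1: p = 8/72 = 0.1111, -p*log2(p) = 0.3522
  s2: p = 48/72 = 0.6667, -p*log2(p) = 0.3900
  s3: p = 16/72 = 0.2222, -p*log2(p) = 0.4822
H = sum of terms = 1.2244
Rounded to 2 decimals: 1.22

1.22


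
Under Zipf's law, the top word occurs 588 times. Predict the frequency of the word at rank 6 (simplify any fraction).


Zipf's law: freq(rank) = f1 / rank
f1 = 588, rank = 6
freq = 588 / 6
= 98

98


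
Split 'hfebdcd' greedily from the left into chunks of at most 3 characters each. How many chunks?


'hfebdcd' has 7 characters.
Chunking with max size 3:
  Chunk 1: 'hfe' (positions 0-2)
  Chunk 2: 'bdc' (positions 3-5)
  Chunk 3: 'd' (positions 6-6)
Total chunks: ceil(7 / 3) = 3

3


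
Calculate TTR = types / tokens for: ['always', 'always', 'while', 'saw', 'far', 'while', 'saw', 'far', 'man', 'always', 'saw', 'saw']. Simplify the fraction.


Tokens: 12
Unique types: ('always', 'far', 'man', 'saw', 'while') = 5
TTR = 5/12
Already in lowest terms.

5/12


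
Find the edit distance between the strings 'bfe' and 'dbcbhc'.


Building DP table for s1='bfe' (len 3) and s2='dbcbhc' (len 6):
       d  b  c  b  h  c
    0  1  2  3  4  5  6
  b 1  1  1  2  3  4  5
  f 2  2  2  2  3  4  5
  e 3  3  3  3  3  4  5
Edit distance = dp[3][6] = 5

5


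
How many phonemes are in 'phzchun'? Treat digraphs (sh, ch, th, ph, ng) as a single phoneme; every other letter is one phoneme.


Parsing 'phzchun' greedily, digraphs first:
  'ph' -> digraph (1 consonant phoneme) (phonemes so far: 1)
  'z' -> consonant phoneme (phonemes so far: 2)
  'ch' -> digraph (1 consonant phoneme) (phonemes so far: 3)
  'u' -> vowel phoneme (phonemes so far: 4)
  'n' -> consonant phoneme (phonemes so far: 5)
Total phonemes: 5

5


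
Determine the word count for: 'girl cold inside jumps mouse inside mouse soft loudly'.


Counting words by splitting on spaces:
  Word 1: 'girl'
  Word 2: 'cold'
  Word 3: 'inside'
  Word 4: 'jumps'
  Word 5: 'mouse'
  Word 6: 'inside'
  Word 7: 'mouse'
  Word 8: 'soft'
  Word 9: 'loudly'
Total words: 9

9


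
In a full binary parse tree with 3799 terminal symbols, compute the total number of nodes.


Leaf nodes (terminals): 3799
Internal nodes = n - 1 = 3799 - 1 = 3798
Total = leaves + internal = 3799 + 3798 = 7597

7597


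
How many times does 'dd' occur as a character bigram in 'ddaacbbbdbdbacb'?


Scanning 'ddaacbbbdbdbacb' for bigram 'dd':
  Position 0: 'dd' -> MATCH
  Position 1: 'da' -> no
  Position 2: 'aa' -> no
  Position 3: 'ac' -> no
  Position 4: 'cb' -> no
  Position 5: 'bb' -> no
  Position 6: 'bb' -> no
  Position 7: 'bd' -> no
  Position 8: 'db' -> no
  Position 9: 'bd' -> no
  Position 10: 'db' -> no
  Position 11: 'ba' -> no
  Position 12: 'ac' -> no
  Position 13: 'cb' -> no
Total matches: 1

1


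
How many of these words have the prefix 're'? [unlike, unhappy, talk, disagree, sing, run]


Checking each word for prefix 're':
  'unlike' -> no (count: 0)
  'unhappy' -> no (count: 0)
  'talk' -> no (count: 0)
  'disagree' -> no (count: 0)
  'sing' -> no (count: 0)
  'run' -> no (count: 0)
Total with prefix 're': 0

0


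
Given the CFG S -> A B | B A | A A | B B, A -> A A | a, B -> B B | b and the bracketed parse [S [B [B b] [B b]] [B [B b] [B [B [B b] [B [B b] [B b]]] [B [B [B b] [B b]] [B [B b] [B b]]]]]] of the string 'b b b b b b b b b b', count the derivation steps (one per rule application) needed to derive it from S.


Every bracketed nonterminal node [X ...] in the tree is produced by exactly one rule application.
Reading the tree off as a leftmost derivation:
  Step 1: S  =>  B B   (applied S -> B B)
  Step 2: B B  =>  B B B   (applied B -> B B)
  Step 3: B B B  =>  b B B   (applied B -> b)
  Step 4: b B B  =>  b b B   (applied B -> b)
  Step 5: b b B  =>  b b B B   (applied B -> B B)
  Step 6: b b B B  =>  b b b B   (applied B -> b)
  Step 7: b b b B  =>  b b b B B   (applied B -> B B)
  Step 8: b b b B B  =>  b b b B B B   (applied B -> B B)
  Step 9: b b b B B B  =>  b b b b B B   (applied B -> b)
  Step 10: b b b b B B  =>  b b b b B B B   (applied B -> B B)
  Step 11: b b b b B B B  =>  b b b b b B B   (applied B -> b)
  Step 12: b b b b b B B  =>  b b b b b b B   (applied B -> b)
  Step 13: b b b b b b B  =>  b b b b b b B B   (applied B -> B B)
  Step 14: b b b b b b B B  =>  b b b b b b B B B   (applied B -> B B)
  Step 15: b b b b b b B B B  =>  b b b b b b b B B   (applied B -> b)
  Step 16: b b b b b b b B B  =>  b b b b b b b b B   (applied B -> b)
  Step 17: b b b b b b b b B  =>  b b b b b b b b B B   (applied B -> B B)
  Step 18: b b b b b b b b B B  =>  b b b b b b b b b B   (applied B -> b)
  Step 19: b b b b b b b b b B  =>  b b b b b b b b b b   (applied B -> b)
Final yield: b b b b b b b b b b
Total rewrite steps: 19

19


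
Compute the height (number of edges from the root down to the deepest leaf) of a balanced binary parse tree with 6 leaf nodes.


In a balanced binary tree with n leaves the deepest leaf is ceil(log2(n)) edges below the root.
log2(6) = 2.5850
ceil(2.5850) = 3
height (edges) = 3

3


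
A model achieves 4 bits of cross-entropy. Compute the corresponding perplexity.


Perplexity formula: PP = 2^H
H = 4
PP = 2^4
Steps: 2^1 = 2, 2^2 = 4, 2^3 = 8, 2^4 = 16
PP = 16

16


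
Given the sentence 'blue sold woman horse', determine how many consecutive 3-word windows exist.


Word trigrams from [4] words:
  Trigram 1: (blue sold woman)
  Trigram 2: (sold woman horse)
Total word trigrams: 4 - 2 = 2

2


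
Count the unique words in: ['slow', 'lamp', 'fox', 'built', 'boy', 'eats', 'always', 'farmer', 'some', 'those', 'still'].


Listing all tokens and tracking unique types:
  Token 1: 'slow' -> NEW (unique so far: 1)
  Token 2: 'lamp' -> NEW (unique so far: 2)
  Token 3: 'fox' -> NEW (unique so far: 3)
  Token 4: 'built' -> NEW (unique so far: 4)
  Token 5: 'boy' -> NEW (unique so far: 5)
  Token 6: 'eats' -> NEW (unique so far: 6)
  Token 7: 'always' -> NEW (unique so far: 7)
  Token 8: 'farmer' -> NEW (unique so far: 8)
  Token 9: 'some' -> NEW (unique so far: 9)
  Token 10: 'those' -> NEW (unique so far: 10)
  Token 11: 'still' -> NEW (unique so far: 11)
Unique types: ('always', 'boy', 'built', 'eats', 'farmer', 'fox', 'lamp', 'slow', 'some', 'still', 'those')
Vocabulary size: 11

11


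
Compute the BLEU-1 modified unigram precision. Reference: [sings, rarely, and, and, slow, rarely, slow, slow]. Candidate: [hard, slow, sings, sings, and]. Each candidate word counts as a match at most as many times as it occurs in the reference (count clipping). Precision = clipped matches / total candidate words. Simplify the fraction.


Reference word counts: {'and': 2, 'rarely': 2, 'sings': 1, 'slow': 3}
Checking each candidate word (with clipping):
  'hard' -> not in reference -> no match (matches: 0)
  'slow' -> in reference (ref count 3, used 1/3) -> match (matches: 1)
  'sings' -> in reference (ref count 1, used 1/1) -> match (matches: 2)
  'sings' -> ref count 1 already used up (1/1) -> clipped, no match (matches: 2)
  'and' -> in reference (ref count 2, used 1/2) -> match (matches: 3)
Clipped matches: 3, Candidate length: 5
Precision = 3/5

3/5


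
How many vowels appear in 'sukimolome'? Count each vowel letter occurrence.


Scanning each character of 'sukimolome':
  Position 1: 's' -> consonant (running count: 0)
  Position 2: 'u' -> vowel (running count: 1)
  Position 3: 'k' -> consonant (running count: 1)
  Position 4: 'i' -> vowel (running count: 2)
  Position 5: 'm' -> consonant (running count: 2)
  Position 6: 'o' -> vowel (running count: 3)
  Position 7: 'l' -> consonant (running count: 3)
  Position 8: 'o' -> vowel (running count: 4)
  Position 9: 'm' -> consonant (running count: 4)
  Position 10: 'e' -> vowel (running count: 5)
Total vowels: 5

5


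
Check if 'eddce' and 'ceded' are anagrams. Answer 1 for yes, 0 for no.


Sort characters of 'eddce': 'cddee'
Sort characters of 'ceded': 'cddee'
Sorted forms match -> they ARE anagrams
Result: 1

1


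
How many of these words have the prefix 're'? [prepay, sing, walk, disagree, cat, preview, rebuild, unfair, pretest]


Checking each word for prefix 're':
  'prepay' -> no (count: 0)
  'sing' -> no (count: 0)
  'walk' -> no (count: 0)
  'disagree' -> no (count: 0)
  'cat' -> no (count: 0)
  'preview' -> no (count: 0)
  'rebuild' -> YES, starts with 're' (count: 1)
  'unfair' -> no (count: 1)
  'pretest' -> no (count: 1)
Total with prefix 're': 1

1


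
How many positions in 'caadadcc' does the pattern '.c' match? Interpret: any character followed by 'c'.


Pattern: .c means any character followed by 'c'.
Scanning 'caadadcc' position-by-position:
  Pos 0: window 'ca' -> no
  Pos 1: window 'aa' -> no
  Pos 2: window 'ad' -> no
  Pos 3: window 'da' -> no
  Pos 4: window 'ad' -> no
  Pos 5: window 'dc' -> MATCH
  Pos 6: window 'cc' -> MATCH
  Pos 7: window 'c' -> no
Total matches: 2

2


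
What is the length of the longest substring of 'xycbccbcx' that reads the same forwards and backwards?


Scanning 'xycbccbcx' for palindromic substrings.
Substring at positions 2-7: 'cbccbc'.
Check: reverse('cbccbc') = 'cbccbc' -> palindrome confirmed.
Neighbouring characters ('y' / 'x') break symmetry, so it cannot extend further.
No longer palindromic substring exists; longest length = 6

6


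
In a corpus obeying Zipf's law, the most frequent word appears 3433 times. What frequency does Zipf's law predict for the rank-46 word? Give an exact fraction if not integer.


Zipf's law: freq(rank) = f1 / rank
f1 = 3433, rank = 46
freq = 3433 / 46
GCD(3433, 46) = 1
Simplified: 3433/46

3433/46


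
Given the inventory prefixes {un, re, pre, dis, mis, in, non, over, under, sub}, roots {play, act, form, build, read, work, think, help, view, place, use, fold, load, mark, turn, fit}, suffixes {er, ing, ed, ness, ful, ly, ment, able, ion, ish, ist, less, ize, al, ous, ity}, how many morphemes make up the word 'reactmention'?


Segmenting 'reactmention' against the inventory:
  're' -> prefix (morpheme 1)
  'act' -> root (morpheme 2)
  'ment' -> suffix (morpheme 3)
  'ion' -> suffix (morpheme 4)
Total morphemes: 4

4


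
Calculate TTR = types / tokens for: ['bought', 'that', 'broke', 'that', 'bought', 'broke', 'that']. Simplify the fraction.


Tokens: 7
Unique types: ('bought', 'broke', 'that') = 3
TTR = 3/7
Already in lowest terms.

3/7


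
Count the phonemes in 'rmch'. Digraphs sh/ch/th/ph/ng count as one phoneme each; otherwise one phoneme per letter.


Parsing 'rmch' greedily, digraphs first:
  'r' -> consonant phoneme (phonemes so far: 1)
  'm' -> consonant phoneme (phonemes so far: 2)
  'ch' -> digraph (1 consonant phoneme) (phonemes so far: 3)
Total phonemes: 3

3


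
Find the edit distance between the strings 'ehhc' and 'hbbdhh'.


Building DP table for s1='ehhc' (len 4) and s2='hbbdhh' (len 6):
       h  b  b  d  h  h
    0  1  2  3  4  5  6
  e 1  1  2  3  4  5  6
  h 2  1  2  3  4  4  5
  h 3  2  2  3  4  4  4
  c 4  3  3  3  4  5  5
Edit distance = dp[4][6] = 5

5


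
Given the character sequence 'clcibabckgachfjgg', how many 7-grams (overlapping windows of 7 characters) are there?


String 'clcibabckgachfjgg' has length L = 17.
Number of overlapping n-grams = L - n + 1
Substituting: 17 - 7 + 1 = 11

11


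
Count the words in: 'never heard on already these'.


Counting words by splitting on spaces:
  Word 1: 'never'
  Word 2: 'heard'
  Word 3: 'on'
  Word 4: 'already'
  Word 5: 'these'
Total words: 5

5


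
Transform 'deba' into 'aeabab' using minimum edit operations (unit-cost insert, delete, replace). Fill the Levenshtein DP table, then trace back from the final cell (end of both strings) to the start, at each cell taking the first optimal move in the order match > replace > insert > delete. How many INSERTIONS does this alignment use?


Edit distance = 3. Backtracking from cell (4, 6) with preference match > replace > insert > delete,
then listing the resulting alignment 'deba' -> 'aeabab' left to right:
  Step 1: replace d->a
  Step 2: keep 'e'
  Step 3: insert 'a' [insertion #1]
  Step 4: keep 'b'
  Step 5: keep 'a'
  Step 6: insert 'b' [insertion #2]
Total insertions: 2

2


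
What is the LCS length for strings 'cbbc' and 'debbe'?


DP table for LCS of 'cbbc' and 'debbe':
       d  e  b  b  e
    0  0  0  0  0  0
  c 0  0  0  0  0  0
  b 0  0  0  1  1  1
  b 0  0  0  1  2  2
  c 0  0  0  1  2  2
LCS: 'bb'
LCS length = 2

2


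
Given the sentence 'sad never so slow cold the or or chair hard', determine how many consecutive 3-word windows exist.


Word trigrams from [10] words:
  Trigram 1: (sad never so)
  Trigram 2: (never so slow)
  Trigram 3: (so slow cold)
  Trigram 4: (slow cold the)
  Trigram 5: (cold the or)
  Trigram 6: (the or or)
  Trigram 7: (or or chair)
  Trigram 8: (or chair hard)
Total word trigrams: 10 - 2 = 8

8


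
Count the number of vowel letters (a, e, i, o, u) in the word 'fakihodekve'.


Scanning each character of 'fakihodekve':
  Position 1: 'f' -> consonant (running count: 0)
  Position 2: 'a' -> vowel (running count: 1)
  Position 3: 'k' -> consonant (running count: 1)
  Position 4: 'i' -> vowel (running count: 2)
  Position 5: 'h' -> consonant (running count: 2)
  Position 6: 'o' -> vowel (running count: 3)
  Position 7: 'd' -> consonant (running count: 3)
  Position 8: 'e' -> vowel (running count: 4)
  Position 9: 'k' -> consonant (running count: 4)
  Position 10: 'v' -> consonant (running count: 4)
  Position 11: 'e' -> vowel (running count: 5)
Total vowels: 5

5


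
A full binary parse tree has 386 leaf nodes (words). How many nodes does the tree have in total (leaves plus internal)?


Leaf nodes (terminals): 386
Internal nodes = n - 1 = 386 - 1 = 385
Total = leaves + internal = 386 + 385 = 771

771


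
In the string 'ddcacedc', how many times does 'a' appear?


Scanning 'ddcacedc' for 'a':
  Position 3: 'a' -> MATCH (count: 1)
Total occurrences of 'a': 1

1


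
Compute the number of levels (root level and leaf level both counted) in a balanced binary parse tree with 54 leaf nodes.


In a balanced binary tree with n leaves the deepest leaf is ceil(log2(n)) edges below the root,
so counting node levels inclusive of root and leaves gives ceil(log2(n)) + 1 levels.
log2(54) = 5.7549
ceil(5.7549) = 6
levels = 6 + 1 = 7

7


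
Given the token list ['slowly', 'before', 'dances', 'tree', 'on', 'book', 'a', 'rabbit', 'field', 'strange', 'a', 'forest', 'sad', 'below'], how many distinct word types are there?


Listing all tokens and tracking unique types:
  Token 1: 'slowly' -> NEW (unique so far: 1)
  Token 2: 'before' -> NEW (unique so far: 2)
  Token 3: 'dances' -> NEW (unique so far: 3)
  Token 4: 'tree' -> NEW (unique so far: 4)
  Token 5: 'on' -> NEW (unique so far: 5)
  Token 6: 'book' -> NEW (unique so far: 6)
  Token 7: 'a' -> NEW (unique so far: 7)
  Token 8: 'rabbit' -> NEW (unique so far: 8)
  Token 9: 'field' -> NEW (unique so far: 9)
  Token 10: 'strange' -> NEW (unique so far: 10)
  Token 11: 'a' -> duplicate (unique so far: 10)
  Token 12: 'forest' -> NEW (unique so far: 11)
  Token 13: 'sad' -> NEW (unique so far: 12)
  Token 14: 'below' -> NEW (unique so far: 13)
Unique types: ('a', 'before', 'below', 'book', 'dances', 'field', 'forest', 'on', 'rabbit', 'sad', 'slowly', 'strange', 'tree')
Vocabulary size: 13

13


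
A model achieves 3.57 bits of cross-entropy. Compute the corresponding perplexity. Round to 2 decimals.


Perplexity formula: PP = 2^H
H = 3.57
PP = 2^3.57
Decompose: 2^3.57 = 2^3 * 2^0.57
2^3 = 8, 2^0.57 ~ 1.4845236
PP ~ 8 * 1.4845236 = 11.8761888
Rounded to 2 decimals: 11.88

11.88


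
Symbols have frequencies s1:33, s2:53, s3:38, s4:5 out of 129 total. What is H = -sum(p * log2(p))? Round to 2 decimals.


Computing entropy H = -sum(p_i * log2(p_i)):
  s1: p = 33/129 = 0.2558, -p*log2(p) = 0.5031
  s2: p = 53/129 = 0.4109, -p*log2(p) = 0.5273
  s3: p = 38/129 = 0.2946, -p*log2(p) = 0.5194
  s4: p = 5/129 = 0.0388, -p*log2(p) = 0.1818
H = sum of terms = 1.7316
Rounded to 2 decimals: 1.73

1.73


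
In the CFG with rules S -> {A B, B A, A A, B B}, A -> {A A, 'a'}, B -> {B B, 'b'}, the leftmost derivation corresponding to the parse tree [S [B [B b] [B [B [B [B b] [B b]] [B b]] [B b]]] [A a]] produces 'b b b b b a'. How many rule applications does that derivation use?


Every bracketed nonterminal node [X ...] in the tree is produced by exactly one rule application.
Reading the tree off as a leftmost derivation:
  Step 1: S  =>  B A   (applied S -> B A)
  Step 2: B A  =>  B B A   (applied B -> B B)
  Step 3: B B A  =>  b B A   (applied B -> b)
  Step 4: b B A  =>  b B B A   (applied B -> B B)
  Step 5: b B B A  =>  b B B B A   (applied B -> B B)
  Step 6: b B B B A  =>  b B B B B A   (applied B -> B B)
  Step 7: b B B B B A  =>  b b B B B A   (applied B -> b)
  Step 8: b b B B B A  =>  b b b B B A   (applied B -> b)
  Step 9: b b b B B A  =>  b b b b B A   (applied B -> b)
  Step 10: b b b b B A  =>  b b b b b A   (applied B -> b)
  Step 11: b b b b b A  =>  b b b b b a   (applied A -> a)
Final yield: b b b b b a
Total rewrite steps: 11

11


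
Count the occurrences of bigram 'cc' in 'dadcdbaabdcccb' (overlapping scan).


Scanning 'dadcdbaabdcccb' for bigram 'cc':
  Position 0: 'da' -> no
  Position 1: 'ad' -> no
  Position 2: 'dc' -> no
  Position 3: 'cd' -> no
  Position 4: 'db' -> no
  Position 5: 'ba' -> no
  Position 6: 'aa' -> no
  Position 7: 'ab' -> no
  Position 8: 'bd' -> no
  Position 9: 'dc' -> no
  Position 10: 'cc' -> MATCH
  Position 11: 'cc' -> MATCH
  Position 12: 'cb' -> no
Total matches: 2

2


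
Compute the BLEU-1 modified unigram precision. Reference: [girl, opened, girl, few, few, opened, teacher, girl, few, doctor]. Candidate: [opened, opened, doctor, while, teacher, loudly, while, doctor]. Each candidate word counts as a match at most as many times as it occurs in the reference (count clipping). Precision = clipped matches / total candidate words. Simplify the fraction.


Reference word counts: {'doctor': 1, 'few': 3, 'girl': 3, 'opened': 2, 'teacher': 1}
Checking each candidate word (with clipping):
  'opened' -> in reference (ref count 2, used 1/2) -> match (matches: 1)
  'opened' -> in reference (ref count 2, used 2/2) -> match (matches: 2)
  'doctor' -> in reference (ref count 1, used 1/1) -> match (matches: 3)
  'while' -> not in reference -> no match (matches: 3)
  'teacher' -> in reference (ref count 1, used 1/1) -> match (matches: 4)
  'loudly' -> not in reference -> no match (matches: 4)
  'while' -> not in reference -> no match (matches: 4)
  'doctor' -> ref count 1 already used up (1/1) -> clipped, no match (matches: 4)
Clipped matches: 4, Candidate length: 8
Precision = 4/8 = 1/2

1/2


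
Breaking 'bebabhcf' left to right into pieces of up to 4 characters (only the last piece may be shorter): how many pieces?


'bebabhcf' has 8 characters.
Chunking with max size 4:
  Chunk 1: 'beba' (positions 0-3)
  Chunk 2: 'bhcf' (positions 4-7)
Total chunks: ceil(8 / 4) = 2

2


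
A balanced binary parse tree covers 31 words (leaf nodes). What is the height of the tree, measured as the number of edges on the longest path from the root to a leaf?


In a balanced binary tree with n leaves the deepest leaf is ceil(log2(n)) edges below the root.
log2(31) = 4.9542
ceil(4.9542) = 5
height (edges) = 5

5


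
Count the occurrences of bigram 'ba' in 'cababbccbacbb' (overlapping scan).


Scanning 'cababbccbacbb' for bigram 'ba':
  Position 0: 'ca' -> no
  Position 1: 'ab' -> no
  Position 2: 'ba' -> MATCH
  Position 3: 'ab' -> no
  Position 4: 'bb' -> no
  Position 5: 'bc' -> no
  Position 6: 'cc' -> no
  Position 7: 'cb' -> no
  Position 8: 'ba' -> MATCH
  Position 9: 'ac' -> no
  Position 10: 'cb' -> no
  Position 11: 'bb' -> no
Total matches: 2

2


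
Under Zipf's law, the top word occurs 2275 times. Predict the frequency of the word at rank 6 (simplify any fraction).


Zipf's law: freq(rank) = f1 / rank
f1 = 2275, rank = 6
freq = 2275 / 6
GCD(2275, 6) = 1
Simplified: 2275/6

2275/6


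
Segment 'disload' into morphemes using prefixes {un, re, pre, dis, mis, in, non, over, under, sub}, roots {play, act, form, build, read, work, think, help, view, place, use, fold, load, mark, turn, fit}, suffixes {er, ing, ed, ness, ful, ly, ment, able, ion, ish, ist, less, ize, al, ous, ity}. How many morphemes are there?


Segmenting 'disload' against the inventory:
  'dis' -> prefix (morpheme 1)
  'load' -> root (morpheme 2)
Total morphemes: 2

2


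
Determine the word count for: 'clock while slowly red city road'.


Counting words by splitting on spaces:
  Word 1: 'clock'
  Word 2: 'while'
  Word 3: 'slowly'
  Word 4: 'red'
  Word 5: 'city'
  Word 6: 'road'
Total words: 6

6


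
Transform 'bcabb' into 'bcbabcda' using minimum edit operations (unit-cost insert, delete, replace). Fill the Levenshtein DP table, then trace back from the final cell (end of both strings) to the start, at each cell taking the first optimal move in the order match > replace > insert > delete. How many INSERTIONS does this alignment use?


Edit distance = 4. Backtracking from cell (5, 8) with preference match > replace > insert > delete,
then listing the resulting alignment 'bcabb' -> 'bcbabcda' left to right:
  Step 1: keep 'b'
  Step 2: keep 'c'
  Step 3: insert 'b' [insertion #1]
  Step 4: keep 'a'
  Step 5: keep 'b'
  Step 6: insert 'c' [insertion #2]
  Step 7: insert 'd' [insertion #3]
  Step 8: replace b->a
Total insertions: 3

3


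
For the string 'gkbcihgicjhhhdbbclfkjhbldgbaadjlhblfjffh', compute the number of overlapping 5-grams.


String 'gkbcihgicjhhhdbbclfkjhbldgbaadjlhblfjffh' has length L = 40.
Number of overlapping n-grams = L - n + 1
Substituting: 40 - 5 + 1 = 36

36


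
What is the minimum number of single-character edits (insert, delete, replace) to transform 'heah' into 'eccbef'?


Building DP table for s1='heah' (len 4) and s2='eccbef' (len 6):
       e  c  c  b  e  f
    0  1  2  3  4  5  6
  h 1  1  2  3  4  5  6
  e 2  1  2  3  4  4  5
  a 3  2  2  3  4  5  5
  h 4  3  3  3  4  5  6
Edit distance = dp[4][6] = 6

6


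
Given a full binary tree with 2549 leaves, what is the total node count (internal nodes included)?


Leaf nodes (terminals): 2549
Internal nodes = n - 1 = 2549 - 1 = 2548
Total = leaves + internal = 2549 + 2548 = 5097

5097


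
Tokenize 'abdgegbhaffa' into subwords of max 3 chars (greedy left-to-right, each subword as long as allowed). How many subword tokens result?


'abdgegbhaffa' has 12 characters.
Chunking with max size 3:
  Chunk 1: 'abd' (positions 0-2)
  Chunk 2: 'geg' (positions 3-5)
  Chunk 3: 'bha' (positions 6-8)
  Chunk 4: 'ffa' (positions 9-11)
Total chunks: ceil(12 / 3) = 4

4


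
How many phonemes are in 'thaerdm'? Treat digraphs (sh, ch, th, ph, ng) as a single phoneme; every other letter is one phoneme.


Parsing 'thaerdm' greedily, digraphs first:
  'th' -> digraph (1 consonant phoneme) (phonemes so far: 1)
  'a' -> vowel phoneme (phonemes so far: 2)
  'e' -> vowel phoneme (phonemes so far: 3)
  'r' -> consonant phoneme (phonemes so far: 4)
  'd' -> consonant phoneme (phonemes so far: 5)
  'm' -> consonant phoneme (phonemes so far: 6)
Total phonemes: 6

6


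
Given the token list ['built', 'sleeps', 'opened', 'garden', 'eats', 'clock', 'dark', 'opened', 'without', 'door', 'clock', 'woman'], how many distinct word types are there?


Listing all tokens and tracking unique types:
  Token 1: 'built' -> NEW (unique so far: 1)
  Token 2: 'sleeps' -> NEW (unique so far: 2)
  Token 3: 'opened' -> NEW (unique so far: 3)
  Token 4: 'garden' -> NEW (unique so far: 4)
  Token 5: 'eats' -> NEW (unique so far: 5)
  Token 6: 'clock' -> NEW (unique so far: 6)
  Token 7: 'dark' -> NEW (unique so far: 7)
  Token 8: 'opened' -> duplicate (unique so far: 7)
  Token 9: 'without' -> NEW (unique so far: 8)
  Token 10: 'door' -> NEW (unique so far: 9)
  Token 11: 'clock' -> duplicate (unique so far: 9)
  Token 12: 'woman' -> NEW (unique so far: 10)
Unique types: ('built', 'clock', 'dark', 'door', 'eats', 'garden', 'opened', 'sleeps', 'without', 'woman')
Vocabulary size: 10

10


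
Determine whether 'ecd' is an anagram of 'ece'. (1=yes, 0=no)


Sort characters of 'ecd': 'cde'
Sort characters of 'ece': 'cee'
Sorted forms differ -> they are NOT anagrams
Result: 0

0


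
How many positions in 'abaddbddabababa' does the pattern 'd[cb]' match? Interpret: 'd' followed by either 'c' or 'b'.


Pattern: d[cb] means 'd' followed by either 'c' or 'b'.
Scanning 'abaddbddabababa' position-by-position:
  Pos 0: window 'ab' -> no
  Pos 1: window 'ba' -> no
  Pos 2: window 'ad' -> no
  Pos 3: window 'dd' -> no
  Pos 4: window 'db' -> MATCH
  Pos 5: window 'bd' -> no
  Pos 6: window 'dd' -> no
  Pos 7: window 'da' -> no
  Pos 8: window 'ab' -> no
  Pos 9: window 'ba' -> no
  Pos 10: window 'ab' -> no
  Pos 11: window 'ba' -> no
  Pos 12: window 'ab' -> no
  Pos 13: window 'ba' -> no
  Pos 14: window 'a' -> no
Total matches: 1

1


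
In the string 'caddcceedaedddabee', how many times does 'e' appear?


Scanning 'caddcceedaedddabee' for 'e':
  Position 6: 'e' -> MATCH (count: 1)
  Position 7: 'e' -> MATCH (count: 2)
  Position 10: 'e' -> MATCH (count: 3)
  Position 16: 'e' -> MATCH (count: 4)
  Position 17: 'e' -> MATCH (count: 5)
Total occurrences of 'e': 5

5


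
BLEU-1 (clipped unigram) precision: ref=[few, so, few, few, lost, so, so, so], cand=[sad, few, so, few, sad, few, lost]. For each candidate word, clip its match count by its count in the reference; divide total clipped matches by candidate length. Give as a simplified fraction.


Reference word counts: {'few': 3, 'lost': 1, 'so': 4}
Checking each candidate word (with clipping):
  'sad' -> not in reference -> no match (matches: 0)
  'few' -> in reference (ref count 3, used 1/3) -> match (matches: 1)
  'so' -> in reference (ref count 4, used 1/4) -> match (matches: 2)
  'few' -> in reference (ref count 3, used 2/3) -> match (matches: 3)
  'sad' -> not in reference -> no match (matches: 3)
  'few' -> in reference (ref count 3, used 3/3) -> match (matches: 4)
  'lost' -> in reference (ref count 1, used 1/1) -> match (matches: 5)
Clipped matches: 5, Candidate length: 7
Precision = 5/7

5/7


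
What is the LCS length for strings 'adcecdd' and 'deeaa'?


DP table for LCS of 'adcecdd' and 'deeaa':
       d  e  e  a  a
    0  0  0  0  0  0
  a 0  0  0  0  1  1
  d 0  1  1  1  1  1
  c 0  1  1  1  1  1
  e 0  1  2  2  2  2
  c 0  1  2  2  2  2
  d 0  1  2  2  2  2
  d 0  1  2  2  2  2
LCS: 'de'
LCS length = 2

2


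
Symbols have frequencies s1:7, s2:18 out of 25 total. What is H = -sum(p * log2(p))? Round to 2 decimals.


Computing entropy H = -sum(p_i * log2(p_i)):
  s1: p = 7/25 = 0.2800, -p*log2(p) = 0.5142
  s2: p = 18/25 = 0.7200, -p*log2(p) = 0.3412
H = sum of terms = 0.8554
Rounded to 2 decimals: 0.86

0.86


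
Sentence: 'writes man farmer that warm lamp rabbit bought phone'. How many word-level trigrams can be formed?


Word trigrams from [9] words:
  Trigram 1: (writes man farmer)
  Trigram 2: (man farmer that)
  Trigram 3: (farmer that warm)
  Trigram 4: (that warm lamp)
  Trigram 5: (warm lamp rabbit)
  Trigram 6: (lamp rabbit bought)
  Trigram 7: (rabbit bought phone)
Total word trigrams: 9 - 2 = 7

7


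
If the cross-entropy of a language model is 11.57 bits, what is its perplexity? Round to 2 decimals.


Perplexity formula: PP = 2^H
H = 11.57
PP = 2^11.57
Decompose: 2^11.57 = 2^11 * 2^0.57
2^11 = 2048, 2^0.57 ~ 1.4845236
PP ~ 2048 * 1.4845236 = 3040.3043328
Rounded to 2 decimals: 3040.30

3040.30


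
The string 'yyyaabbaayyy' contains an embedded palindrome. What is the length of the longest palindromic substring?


Scanning 'yyyaabbaayyy' for palindromic substrings.
Substring at positions 0-11: 'yyyaabbaayyy'.
Check: reverse('yyyaabbaayyy') = 'yyyaabbaayyy' -> palindrome confirmed.
No longer palindromic substring exists; longest length = 12

12


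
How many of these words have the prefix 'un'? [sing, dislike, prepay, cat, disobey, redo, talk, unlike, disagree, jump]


Checking each word for prefix 'un':
  'sing' -> no (count: 0)
  'dislike' -> no (count: 0)
  'prepay' -> no (count: 0)
  'cat' -> no (count: 0)
  'disobey' -> no (count: 0)
  'redo' -> no (count: 0)
  'talk' -> no (count: 0)
  'unlike' -> YES, starts with 'un' (count: 1)
  'disagree' -> no (count: 1)
  'jump' -> no (count: 1)
Total with prefix 'un': 1

1
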